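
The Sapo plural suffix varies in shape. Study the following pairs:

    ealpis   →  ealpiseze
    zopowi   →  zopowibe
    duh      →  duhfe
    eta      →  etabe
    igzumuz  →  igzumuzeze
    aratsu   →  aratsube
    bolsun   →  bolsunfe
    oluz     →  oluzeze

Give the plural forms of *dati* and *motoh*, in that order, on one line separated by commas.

The alternation tracks the final sound of the stem — -eze when the stem ends in a sibilant (*ealpis*, *igzumuz*, *oluz*); -fe when the stem ends in a non-sibilant consonant (*duh*, *bolsun*); -be when the stem ends in a vowel (*zopowi*, *eta*, *aratsu*).
*dati* — final sound /i/ (a vowel) → -be → *datibe*.
*motoh*: final sound = /h/, a non-sibilant consonant → -fe → *motohfe*.

datibe, motohfe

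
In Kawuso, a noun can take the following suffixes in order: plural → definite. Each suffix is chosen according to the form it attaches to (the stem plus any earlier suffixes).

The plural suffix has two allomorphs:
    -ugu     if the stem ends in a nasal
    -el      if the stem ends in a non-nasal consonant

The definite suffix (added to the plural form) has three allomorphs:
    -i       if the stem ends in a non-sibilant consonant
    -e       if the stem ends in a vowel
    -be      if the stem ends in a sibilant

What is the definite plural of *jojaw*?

*jojaw*: final consonant = /w/, non-nasal → -el → *jojawel*.
The plural form *jojawel*: final sound = /l/, a non-sibilant consonant → -i → *jojaweli*.

jojaweli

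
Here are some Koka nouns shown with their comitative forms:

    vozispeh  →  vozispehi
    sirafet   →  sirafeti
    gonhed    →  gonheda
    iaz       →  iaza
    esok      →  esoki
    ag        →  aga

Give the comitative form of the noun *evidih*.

evidihi

The pattern is voicing of the final consonant: -i when the stem ends in a voiceless consonant (*vozispeh*, *sirafet*, *esok*); -a when the stem ends in a voiced consonant (*gonhed*, *iaz*, *ag*).
The final consonant of *evidih* is /h/, which is voiceless, so the suffix is -i, giving *evidihi*.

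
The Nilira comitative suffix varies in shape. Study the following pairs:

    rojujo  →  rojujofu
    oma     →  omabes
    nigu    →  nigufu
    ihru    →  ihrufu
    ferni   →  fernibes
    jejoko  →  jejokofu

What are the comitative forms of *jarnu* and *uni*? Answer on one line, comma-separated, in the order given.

jarnufu, unibes

The alternation tracks the last vowel of the stem — -fu when the last vowel of the stem is a rounded vowel (*rojujo*, *nigu*, *ihru*, *jejoko*); -bes when the last vowel of the stem is an unrounded vowel (*oma*, *ferni*).
*jarnu* — last vowel /u/ (a rounded vowel) → -fu → *jarnufu*.
The last vowel of *uni* is /i/, which is an unrounded vowel, so the suffix is -bes, giving *unibes*.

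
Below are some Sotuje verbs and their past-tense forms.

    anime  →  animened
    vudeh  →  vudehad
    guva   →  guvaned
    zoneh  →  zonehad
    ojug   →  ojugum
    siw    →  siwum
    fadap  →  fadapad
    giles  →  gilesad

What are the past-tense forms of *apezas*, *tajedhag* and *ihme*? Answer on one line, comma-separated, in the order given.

Looking at the final sound of each stem: -ad when the stem ends in a voiceless consonant (*vudeh*, *zoneh*, *fadap*, *giles*); -um when the stem ends in a voiced consonant (*ojug*, *siw*); -ned when the stem ends in a vowel (*anime*, *guva*).
*apezas* — final sound /s/ (a voiceless consonant) → -ad → *apezasad*.
*tajedhag*: final sound = /g/, a voiced consonant → -um → *tajedhagum*.
Since the final sound of *ihme* is /e/ (a vowel), it takes -ned, giving *ihmened*.

apezasad, tajedhagum, ihmened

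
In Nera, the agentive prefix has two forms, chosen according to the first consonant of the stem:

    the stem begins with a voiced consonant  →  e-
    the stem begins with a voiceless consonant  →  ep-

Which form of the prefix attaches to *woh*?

e-

*woh*: first consonant = /w/, voiced → e-.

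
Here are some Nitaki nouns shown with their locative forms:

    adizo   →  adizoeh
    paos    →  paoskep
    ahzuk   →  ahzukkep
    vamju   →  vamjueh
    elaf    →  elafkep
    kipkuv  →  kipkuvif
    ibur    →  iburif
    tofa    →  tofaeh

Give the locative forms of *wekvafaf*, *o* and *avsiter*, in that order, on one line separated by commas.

The pattern is voicing of the final sound: -kep when the stem ends in a voiceless consonant (*paos*, *ahzuk*, *elaf*); -if when the stem ends in a voiced consonant (*kipkuv*, *ibur*); -eh when the stem ends in a vowel (*adizo*, *vamju*, *tofa*).
The final sound of *wekvafaf* is /f/, which is a voiceless consonant, so the suffix is -kep, giving *wekvafafkep*.
The final sound of *o* is /o/, which is a vowel, so the suffix is -eh, giving *oeh*.
The final sound of *avsiter* is /r/, which is a voiced consonant, so the suffix is -if, giving *avsiterif*.

wekvafafkep, oeh, avsiterif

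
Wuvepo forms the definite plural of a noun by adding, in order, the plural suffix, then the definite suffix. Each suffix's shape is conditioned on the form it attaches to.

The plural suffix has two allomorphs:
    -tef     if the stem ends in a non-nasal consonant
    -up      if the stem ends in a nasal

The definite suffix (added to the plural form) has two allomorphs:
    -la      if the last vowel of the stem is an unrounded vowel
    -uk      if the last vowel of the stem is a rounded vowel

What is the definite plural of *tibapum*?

*tibapum* — final consonant /m/ (a nasal) → -up → *tibapumup*.
Since the last vowel of the plural form *tibapumup* is /u/ (a rounded vowel), it takes -uk, giving *tibapumupuk*.

tibapumupuk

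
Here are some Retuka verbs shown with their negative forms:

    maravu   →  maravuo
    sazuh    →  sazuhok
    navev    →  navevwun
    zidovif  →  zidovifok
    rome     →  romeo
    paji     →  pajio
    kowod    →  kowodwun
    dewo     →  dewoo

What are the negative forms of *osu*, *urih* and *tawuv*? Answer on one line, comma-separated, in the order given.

osuo, urihok, tawuvwun

Looking at the final sound of each stem: -ok when the stem ends in a voiceless consonant (*sazuh*, *zidovif*); -wun when the stem ends in a voiced consonant (*navev*, *kowod*); -o when the stem ends in a vowel (*maravu*, *rome*, *paji*, *dewo*).
The final sound of *osu* is /u/, which is a vowel, so the suffix is -o, giving *osuo*.
*urih* — final sound /h/ (a voiceless consonant) → -ok → *urihok*.
*tawuv* — final sound /v/ (a voiced consonant) → -wun → *tawuvwun*.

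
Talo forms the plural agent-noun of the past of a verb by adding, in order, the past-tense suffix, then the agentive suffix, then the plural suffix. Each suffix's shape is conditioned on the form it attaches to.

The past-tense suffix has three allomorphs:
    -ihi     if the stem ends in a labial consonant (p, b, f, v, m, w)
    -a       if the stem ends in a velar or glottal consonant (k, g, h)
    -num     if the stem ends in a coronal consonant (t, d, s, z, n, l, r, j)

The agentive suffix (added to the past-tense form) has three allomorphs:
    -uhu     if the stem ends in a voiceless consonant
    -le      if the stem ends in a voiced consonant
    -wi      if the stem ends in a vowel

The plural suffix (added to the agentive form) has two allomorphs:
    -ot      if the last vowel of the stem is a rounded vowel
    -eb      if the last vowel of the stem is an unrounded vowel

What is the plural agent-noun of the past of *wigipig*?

wigipigawieb

The final consonant of *wigipig* is /g/, which is velar/glottal, so the past-tense suffix is -a, giving *wigipiga*.
Since the final sound of the past-tense form *wigipiga* is /a/ (a vowel), it takes -wi, giving *wigipigawi*.
The agentive form *wigipigawi* — last vowel /i/ (an unrounded vowel) → -eb → *wigipigawieb*.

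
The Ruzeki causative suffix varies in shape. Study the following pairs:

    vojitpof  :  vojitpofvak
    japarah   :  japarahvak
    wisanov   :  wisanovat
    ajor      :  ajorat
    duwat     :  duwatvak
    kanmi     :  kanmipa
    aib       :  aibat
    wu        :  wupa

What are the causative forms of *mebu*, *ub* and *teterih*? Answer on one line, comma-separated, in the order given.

The alternation tracks the final sound of the stem — -vak when the stem ends in a voiceless consonant (*vojitpof*, *japarah*, *duwat*); -at when the stem ends in a voiced consonant (*wisanov*, *ajor*, *aib*); -pa when the stem ends in a vowel (*kanmi*, *wu*).
*mebu*: final sound = /u/, a vowel → -pa → *mebupa*.
*ub*: final sound = /b/, a voiced consonant → -at → *ubat*.
*teterih* — final sound /h/ (a voiceless consonant) → -vak → *teterihvak*.

mebupa, ubat, teterihvak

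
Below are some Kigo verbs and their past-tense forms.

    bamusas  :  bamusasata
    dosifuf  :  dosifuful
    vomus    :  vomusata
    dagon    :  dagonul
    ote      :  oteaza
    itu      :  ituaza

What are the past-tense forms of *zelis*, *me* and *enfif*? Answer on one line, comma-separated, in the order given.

The suffix is conditioned by the final sound: -ata when the stem ends in a sibilant (*bamusas*, *vomus*); -ul when the stem ends in a non-sibilant consonant (*dosifuf*, *dagon*); -aza when the stem ends in a vowel (*ote*, *itu*).
*zelis*: final sound = /s/, a sibilant → -ata → *zelisata*.
*me*: final sound = /e/, a vowel → -aza → *meaza*.
*enfif* — final sound /f/ (a non-sibilant consonant) → -ul → *enfiful*.

zelisata, meaza, enfiful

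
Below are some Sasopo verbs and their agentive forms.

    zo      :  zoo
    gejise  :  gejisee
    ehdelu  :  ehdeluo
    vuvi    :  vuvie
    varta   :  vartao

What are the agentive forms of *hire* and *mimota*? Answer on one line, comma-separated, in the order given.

The alternation tracks the last vowel of the stem — -e when the last vowel of the stem is a front vowel (*gejise*, *vuvi*); -o when the last vowel of the stem is a back vowel (*zo*, *ehdelu*, *varta*).
The last vowel of *hire* is /e/, which is a front vowel, so the suffix is -e, giving *hiree*.
*mimota*: last vowel = /a/, a back vowel → -o → *mimotao*.

hiree, mimotao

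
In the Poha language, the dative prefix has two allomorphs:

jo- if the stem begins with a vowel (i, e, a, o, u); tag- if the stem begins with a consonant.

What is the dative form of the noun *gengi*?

taggengi

Since the first sound of *gengi* is /g/ (a consonant), it takes tag-, giving *taggengi*.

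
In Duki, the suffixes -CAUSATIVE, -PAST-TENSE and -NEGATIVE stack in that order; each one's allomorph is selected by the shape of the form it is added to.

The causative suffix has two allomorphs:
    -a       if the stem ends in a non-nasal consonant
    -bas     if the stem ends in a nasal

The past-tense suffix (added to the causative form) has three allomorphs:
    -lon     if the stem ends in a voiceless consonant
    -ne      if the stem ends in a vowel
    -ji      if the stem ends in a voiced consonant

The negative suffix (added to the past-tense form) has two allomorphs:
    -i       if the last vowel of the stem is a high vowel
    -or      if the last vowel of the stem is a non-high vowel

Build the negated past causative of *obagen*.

Since the final consonant of *obagen* is /n/ (a nasal), it takes -bas, giving *obagenbas*.
The causative form *obagenbas*: final sound = /s/, a voiceless consonant → -lon → *obagenbaslon*.
The past-tense form *obagenbaslon* — last vowel /o/ (a non-high vowel) → -or → *obagenbaslonor*.

obagenbaslonor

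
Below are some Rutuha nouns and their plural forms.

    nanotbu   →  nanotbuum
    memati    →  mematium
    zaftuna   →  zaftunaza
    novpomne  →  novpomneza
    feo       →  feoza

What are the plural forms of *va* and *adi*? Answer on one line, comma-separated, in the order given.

vaza, adium

The suffix is conditioned by the last vowel: -um when the last vowel of the stem is a high vowel (*nanotbu*, *memati*); -za when the last vowel of the stem is a non-high vowel (*zaftuna*, *novpomne*, *feo*).
The last vowel of *va* is /a/, which is a non-high vowel, so the suffix is -za, giving *vaza*.
*adi* — last vowel /i/ (a high vowel) → -um → *adium*.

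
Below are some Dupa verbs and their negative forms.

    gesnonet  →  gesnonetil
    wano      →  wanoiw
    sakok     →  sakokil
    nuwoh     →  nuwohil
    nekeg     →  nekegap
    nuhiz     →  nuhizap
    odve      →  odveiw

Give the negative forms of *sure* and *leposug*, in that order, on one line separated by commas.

The pattern is voicing of the final sound: -il when the stem ends in a voiceless consonant (*gesnonet*, *sakok*, *nuwoh*); -ap when the stem ends in a voiced consonant (*nekeg*, *nuhiz*); -iw when the stem ends in a vowel (*wano*, *odve*).
Since the final sound of *sure* is /e/ (a vowel), it takes -iw, giving *sureiw*.
*leposug* — final sound /g/ (a voiced consonant) → -ap → *leposugap*.

sureiw, leposugap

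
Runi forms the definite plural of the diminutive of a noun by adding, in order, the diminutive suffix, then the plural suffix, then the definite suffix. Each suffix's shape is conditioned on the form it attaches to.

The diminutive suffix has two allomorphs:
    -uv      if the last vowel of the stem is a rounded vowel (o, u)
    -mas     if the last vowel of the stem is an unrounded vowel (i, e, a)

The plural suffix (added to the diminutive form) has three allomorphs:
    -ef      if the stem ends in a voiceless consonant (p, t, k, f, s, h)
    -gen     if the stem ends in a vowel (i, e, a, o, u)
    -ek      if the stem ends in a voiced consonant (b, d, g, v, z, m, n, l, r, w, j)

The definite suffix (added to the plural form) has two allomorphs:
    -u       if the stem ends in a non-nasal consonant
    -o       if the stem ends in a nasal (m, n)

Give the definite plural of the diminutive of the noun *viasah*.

viasahmasefu

The last vowel of *viasah* is /a/, which is an unrounded vowel, so the diminutive suffix is -mas, giving *viasahmas*.
Since the final sound of the diminutive form *viasahmas* is /s/ (a voiceless consonant), it takes -ef, giving *viasahmasef*.
The final consonant of the plural form *viasahmasef* is /f/, which is non-nasal, so the definite suffix is -u, giving *viasahmasefu*.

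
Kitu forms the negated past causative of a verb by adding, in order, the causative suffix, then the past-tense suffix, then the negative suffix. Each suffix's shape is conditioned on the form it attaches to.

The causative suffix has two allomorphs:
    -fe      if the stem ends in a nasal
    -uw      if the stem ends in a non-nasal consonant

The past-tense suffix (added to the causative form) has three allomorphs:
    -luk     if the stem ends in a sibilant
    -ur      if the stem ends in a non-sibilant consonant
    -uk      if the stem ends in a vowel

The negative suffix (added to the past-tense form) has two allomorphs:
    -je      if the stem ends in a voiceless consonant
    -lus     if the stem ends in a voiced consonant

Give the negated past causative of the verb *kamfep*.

*kamfep* — final consonant /p/ (non-nasal) → -uw → *kamfepuw*.
The causative form *kamfepuw*: final sound = /w/, a non-sibilant consonant → -ur → *kamfepuwur*.
Since the final consonant of the past-tense form *kamfepuwur* is /r/ (voiced), it takes -lus, giving *kamfepuwurlus*.

kamfepuwurlus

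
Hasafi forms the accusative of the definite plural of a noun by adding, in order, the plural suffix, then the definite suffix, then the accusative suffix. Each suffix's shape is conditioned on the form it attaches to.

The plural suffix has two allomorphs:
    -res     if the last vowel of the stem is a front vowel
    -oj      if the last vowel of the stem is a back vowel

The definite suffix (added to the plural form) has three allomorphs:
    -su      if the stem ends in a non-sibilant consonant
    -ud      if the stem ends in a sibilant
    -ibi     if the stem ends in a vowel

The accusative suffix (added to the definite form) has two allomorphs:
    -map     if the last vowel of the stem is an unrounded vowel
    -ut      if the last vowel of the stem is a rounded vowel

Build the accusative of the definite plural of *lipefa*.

lipefaojsuut

The last vowel of *lipefa* is /a/, which is a back vowel, so the plural suffix is -oj, giving *lipefaoj*.
The plural form *lipefaoj*: final sound = /j/, a non-sibilant consonant → -su → *lipefaojsu*.
The last vowel of the definite form *lipefaojsu* is /u/, which is a rounded vowel, so the accusative suffix is -ut, giving *lipefaojsuut*.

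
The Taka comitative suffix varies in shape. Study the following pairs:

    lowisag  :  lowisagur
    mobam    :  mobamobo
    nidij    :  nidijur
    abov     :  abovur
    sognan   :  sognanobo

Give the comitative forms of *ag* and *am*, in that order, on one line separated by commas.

Looking at the final consonant of each stem: -obo when the stem ends in a nasal (*mobam*, *sognan*); -ur when the stem ends in a non-nasal consonant (*lowisag*, *nidij*, *abov*).
*ag* — final consonant /g/ (non-nasal) → -ur → *agur*.
*am*: final consonant = /m/, a nasal → -obo → *amobo*.

agur, amobo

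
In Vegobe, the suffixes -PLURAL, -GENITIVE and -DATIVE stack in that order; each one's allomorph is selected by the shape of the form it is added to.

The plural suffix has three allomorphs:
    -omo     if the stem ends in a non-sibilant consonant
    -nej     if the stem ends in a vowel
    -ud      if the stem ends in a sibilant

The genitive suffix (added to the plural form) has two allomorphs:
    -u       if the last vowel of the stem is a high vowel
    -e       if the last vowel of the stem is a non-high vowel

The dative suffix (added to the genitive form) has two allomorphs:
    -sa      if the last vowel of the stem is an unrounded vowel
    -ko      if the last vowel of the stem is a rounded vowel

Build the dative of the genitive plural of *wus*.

wusuduko

The final sound of *wus* is /s/, which is a sibilant, so the plural suffix is -ud, giving *wusud*.
Since the last vowel of the plural form *wusud* is /u/ (a high vowel), it takes -u, giving *wusudu*.
The genitive form *wusudu* — last vowel /u/ (a rounded vowel) → -ko → *wusuduko*.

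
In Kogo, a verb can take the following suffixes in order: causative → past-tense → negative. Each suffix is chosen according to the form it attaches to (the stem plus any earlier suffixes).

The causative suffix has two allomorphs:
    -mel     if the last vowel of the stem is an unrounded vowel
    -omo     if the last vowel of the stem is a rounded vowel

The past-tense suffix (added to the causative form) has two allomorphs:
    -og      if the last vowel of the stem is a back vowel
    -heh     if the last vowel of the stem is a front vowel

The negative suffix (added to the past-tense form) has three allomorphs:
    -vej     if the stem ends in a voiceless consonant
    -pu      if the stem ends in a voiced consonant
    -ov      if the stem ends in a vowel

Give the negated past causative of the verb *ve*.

vemelhehvej

*ve* — last vowel /e/ (an unrounded vowel) → -mel → *vemel*.
The last vowel of the causative form *vemel* is /e/, which is a front vowel, so the past-tense suffix is -heh, giving *vemelheh*.
The past-tense form *vemelheh* — final sound /h/ (a voiceless consonant) → -vej → *vemelhehvej*.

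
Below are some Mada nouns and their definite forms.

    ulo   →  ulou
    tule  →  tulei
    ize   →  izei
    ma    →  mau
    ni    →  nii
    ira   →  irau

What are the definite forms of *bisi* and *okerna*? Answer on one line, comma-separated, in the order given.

bisii, okernau

Looking at the last vowel of each stem: -i when the last vowel of the stem is a front vowel (*tule*, *ize*, *ni*); -u when the last vowel of the stem is a back vowel (*ulo*, *ma*, *ira*).
*bisi*: last vowel = /i/, a front vowel → -i → *bisii*.
*okerna* — last vowel /a/ (a back vowel) → -u → *okernau*.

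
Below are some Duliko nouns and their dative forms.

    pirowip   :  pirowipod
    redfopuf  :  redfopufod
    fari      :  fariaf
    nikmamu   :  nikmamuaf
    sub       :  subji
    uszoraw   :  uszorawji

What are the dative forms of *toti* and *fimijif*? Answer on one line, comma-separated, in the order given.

totiaf, fimijifod

The pattern is voicing of the final sound: -od when the stem ends in a voiceless consonant (*pirowip*, *redfopuf*); -ji when the stem ends in a voiced consonant (*sub*, *uszoraw*); -af when the stem ends in a vowel (*fari*, *nikmamu*).
Since the final sound of *toti* is /i/ (a vowel), it takes -af, giving *totiaf*.
Since the final sound of *fimijif* is /f/ (a voiceless consonant), it takes -od, giving *fimijifod*.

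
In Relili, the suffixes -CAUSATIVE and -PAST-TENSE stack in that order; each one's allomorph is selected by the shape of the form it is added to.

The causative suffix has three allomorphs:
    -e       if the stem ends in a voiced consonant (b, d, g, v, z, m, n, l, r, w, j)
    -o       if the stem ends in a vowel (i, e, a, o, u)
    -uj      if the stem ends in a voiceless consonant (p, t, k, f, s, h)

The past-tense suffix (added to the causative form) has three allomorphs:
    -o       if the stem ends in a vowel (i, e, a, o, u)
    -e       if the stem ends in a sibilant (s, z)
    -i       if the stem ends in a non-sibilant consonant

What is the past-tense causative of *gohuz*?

*gohuz*: final sound = /z/, a voiced consonant → -e → *gohuze*.
Since the final sound of the causative form *gohuze* is /e/ (a vowel), it takes -o, giving *gohuzeo*.

gohuzeo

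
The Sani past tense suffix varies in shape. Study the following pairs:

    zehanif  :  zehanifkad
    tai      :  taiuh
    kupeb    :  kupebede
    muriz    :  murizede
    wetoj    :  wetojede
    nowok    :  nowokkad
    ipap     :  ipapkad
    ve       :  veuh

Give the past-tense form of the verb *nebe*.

nebeuh

The suffix is conditioned by the final sound: -kad when the stem ends in a voiceless consonant (*zehanif*, *nowok*, *ipap*); -ede when the stem ends in a voiced consonant (*kupeb*, *muriz*, *wetoj*); -uh when the stem ends in a vowel (*tai*, *ve*).
The final sound of *nebe* is /e/, which is a vowel, so the suffix is -uh, giving *nebeuh*.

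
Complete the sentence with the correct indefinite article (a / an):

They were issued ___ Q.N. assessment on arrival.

a

The indefinite article is chosen by the initial *sound* of the following word, not its spelling.
The initialism *Q.N.* is read letter by letter; the first letter, Q, is pronounced /kjuː/, which begins with a consonant sound.
So the article is *a*: They were issued a Q.N. assessment on arrival.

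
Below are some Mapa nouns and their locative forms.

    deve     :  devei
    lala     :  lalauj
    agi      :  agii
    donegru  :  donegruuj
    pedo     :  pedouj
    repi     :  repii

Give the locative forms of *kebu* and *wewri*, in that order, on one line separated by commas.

kebuuj, wewrii

The pattern is front/back vowel harmony: -i when the last vowel of the stem is a front vowel (*deve*, *agi*, *repi*); -uj when the last vowel of the stem is a back vowel (*lala*, *donegru*, *pedo*).
The last vowel of *kebu* is /u/, which is a back vowel, so the suffix is -uj, giving *kebuuj*.
The last vowel of *wewri* is /i/, which is a front vowel, so the suffix is -i, giving *wewrii*.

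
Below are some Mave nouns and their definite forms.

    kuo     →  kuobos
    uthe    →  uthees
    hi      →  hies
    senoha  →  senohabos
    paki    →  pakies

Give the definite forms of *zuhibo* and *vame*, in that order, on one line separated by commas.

The pattern is front/back vowel harmony: -es when the last vowel of the stem is a front vowel (*uthe*, *hi*, *paki*); -bos when the last vowel of the stem is a back vowel (*kuo*, *senoha*).
*zuhibo*: last vowel = /o/, a back vowel → -bos → *zuhibobos*.
*vame* — last vowel /e/ (a front vowel) → -es → *vamees*.

zuhibobos, vamees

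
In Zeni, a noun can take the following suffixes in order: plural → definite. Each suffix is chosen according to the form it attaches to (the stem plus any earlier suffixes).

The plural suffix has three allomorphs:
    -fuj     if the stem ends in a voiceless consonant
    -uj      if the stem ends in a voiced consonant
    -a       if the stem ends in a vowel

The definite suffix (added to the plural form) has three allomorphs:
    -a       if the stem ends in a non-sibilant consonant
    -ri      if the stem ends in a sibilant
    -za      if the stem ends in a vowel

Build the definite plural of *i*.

Since the final sound of *i* is /i/ (a vowel), it takes -a, giving *ia*.
Since the final sound of the plural form *ia* is /a/ (a vowel), it takes -za, giving *iaza*.

iaza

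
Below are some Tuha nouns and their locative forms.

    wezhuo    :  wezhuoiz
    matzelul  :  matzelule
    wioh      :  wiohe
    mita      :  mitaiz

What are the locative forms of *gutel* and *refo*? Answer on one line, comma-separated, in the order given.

gutele, refoiz

The suffix is conditioned by the final sound: -e when the stem ends in a consonant (*matzelul*, *wioh*); -iz when the stem ends in a vowel (*wezhuo*, *mita*).
*gutel* — final sound /l/ (a consonant) → -e → *gutele*.
Since the final sound of *refo* is /o/ (a vowel), it takes -iz, giving *refoiz*.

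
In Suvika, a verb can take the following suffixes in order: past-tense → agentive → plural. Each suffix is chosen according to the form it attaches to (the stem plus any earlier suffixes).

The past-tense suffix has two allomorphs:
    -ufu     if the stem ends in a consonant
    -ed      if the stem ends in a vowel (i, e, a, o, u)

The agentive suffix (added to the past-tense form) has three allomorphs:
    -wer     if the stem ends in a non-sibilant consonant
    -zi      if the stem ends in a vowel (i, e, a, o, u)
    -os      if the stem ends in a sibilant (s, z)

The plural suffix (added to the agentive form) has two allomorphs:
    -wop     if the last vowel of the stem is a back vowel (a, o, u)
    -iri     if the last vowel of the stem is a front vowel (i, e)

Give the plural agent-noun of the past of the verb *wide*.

wideedweriri

*wide* — final sound /e/ (a vowel) → -ed → *wideed*.
The past-tense form *wideed*: final sound = /d/, a non-sibilant consonant → -wer → *wideedwer*.
Since the last vowel of the agentive form *wideedwer* is /e/ (a front vowel), it takes -iri, giving *wideedweriri*.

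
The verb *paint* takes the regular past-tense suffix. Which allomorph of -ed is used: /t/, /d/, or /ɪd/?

/ɪd/

The stem *paint* ends in /t/ or /d/.
The -ed suffix is realized as /ɪd/ after /t, d/; as /t/ after other voiceless consonants; and as /d/ after other voiced sounds.
So -ed on *paint* is pronounced /ɪd/.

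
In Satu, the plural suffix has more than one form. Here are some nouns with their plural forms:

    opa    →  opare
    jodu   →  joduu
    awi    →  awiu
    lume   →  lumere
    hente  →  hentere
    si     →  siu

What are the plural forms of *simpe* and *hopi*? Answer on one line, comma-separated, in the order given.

simpere, hopiu

The suffix is conditioned by the last vowel: -u when the last vowel of the stem is a high vowel (*jodu*, *awi*, *si*); -re when the last vowel of the stem is a non-high vowel (*opa*, *lume*, *hente*).
The last vowel of *simpe* is /e/, which is a non-high vowel, so the suffix is -re, giving *simpere*.
The last vowel of *hopi* is /i/, which is a high vowel, so the suffix is -u, giving *hopiu*.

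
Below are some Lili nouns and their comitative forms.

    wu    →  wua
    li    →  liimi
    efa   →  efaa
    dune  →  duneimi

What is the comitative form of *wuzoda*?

The alternation tracks the last vowel of the stem — -imi when the last vowel of the stem is a front vowel (*li*, *dune*); -a when the last vowel of the stem is a back vowel (*wu*, *efa*).
The last vowel of *wuzoda* is /a/, which is a back vowel, so the suffix is -a, giving *wuzodaa*.

wuzodaa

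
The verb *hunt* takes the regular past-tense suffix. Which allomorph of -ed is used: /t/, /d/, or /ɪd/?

/ɪd/

The stem *hunt* ends in /t/ or /d/.
The -ed suffix is realized as /ɪd/ after /t, d/; as /t/ after other voiceless consonants; and as /d/ after other voiced sounds.
So -ed on *hunt* is pronounced /ɪd/.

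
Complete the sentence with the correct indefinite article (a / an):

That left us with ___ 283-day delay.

a

The indefinite article is chosen by the initial *sound* of the following word, not its spelling.
The number *283* is spoken "two hundred …", beginning with /tuː/ — a consonant sound.
So the article is *a*: That left us with a 283-day delay.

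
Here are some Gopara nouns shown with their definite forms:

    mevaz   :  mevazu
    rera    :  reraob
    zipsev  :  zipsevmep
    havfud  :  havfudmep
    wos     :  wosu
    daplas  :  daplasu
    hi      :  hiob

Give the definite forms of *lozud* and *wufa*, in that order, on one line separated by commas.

lozudmep, wufaob

The suffix is conditioned by the final sound: -u when the stem ends in a sibilant (*mevaz*, *wos*, *daplas*); -mep when the stem ends in a non-sibilant consonant (*zipsev*, *havfud*); -ob when the stem ends in a vowel (*rera*, *hi*).
The final sound of *lozud* is /d/, which is a non-sibilant consonant, so the suffix is -mep, giving *lozudmep*.
*wufa* — final sound /a/ (a vowel) → -ob → *wufaob*.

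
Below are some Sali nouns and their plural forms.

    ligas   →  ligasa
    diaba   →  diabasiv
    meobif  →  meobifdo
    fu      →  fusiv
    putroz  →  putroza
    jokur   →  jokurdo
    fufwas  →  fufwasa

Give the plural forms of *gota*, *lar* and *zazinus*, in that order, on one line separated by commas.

The pattern is sibilance of the final sound: -a when the stem ends in a sibilant (*ligas*, *putroz*, *fufwas*); -do when the stem ends in a non-sibilant consonant (*meobif*, *jokur*); -siv when the stem ends in a vowel (*diaba*, *fu*).
The final sound of *gota* is /a/, which is a vowel, so the suffix is -siv, giving *gotasiv*.
*lar* — final sound /r/ (a non-sibilant consonant) → -do → *lardo*.
Since the final sound of *zazinus* is /s/ (a sibilant), it takes -a, giving *zazinusa*.

gotasiv, lardo, zazinusa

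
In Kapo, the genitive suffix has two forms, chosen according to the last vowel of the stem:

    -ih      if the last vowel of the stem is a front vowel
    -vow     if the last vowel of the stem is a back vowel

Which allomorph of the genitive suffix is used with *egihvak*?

-vow

The last vowel of *egihvak* is /a/, which is a back vowel, so the suffix is -vow.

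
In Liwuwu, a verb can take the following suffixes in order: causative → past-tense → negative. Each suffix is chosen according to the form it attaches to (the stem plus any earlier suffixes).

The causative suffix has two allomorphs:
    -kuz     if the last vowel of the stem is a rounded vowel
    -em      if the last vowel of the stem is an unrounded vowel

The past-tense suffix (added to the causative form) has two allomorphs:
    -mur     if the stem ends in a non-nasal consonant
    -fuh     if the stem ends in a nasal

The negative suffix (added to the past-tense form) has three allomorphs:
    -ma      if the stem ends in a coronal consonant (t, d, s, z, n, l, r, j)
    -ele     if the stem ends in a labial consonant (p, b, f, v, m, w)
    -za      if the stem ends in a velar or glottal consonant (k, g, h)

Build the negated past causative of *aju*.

*aju*: last vowel = /u/, a rounded vowel → -kuz → *ajukuz*.
Since the final consonant of the causative form *ajukuz* is /z/ (non-nasal), it takes -mur, giving *ajukuzmur*.
Since the final consonant of the past-tense form *ajukuzmur* is /r/ (coronal), it takes -ma, giving *ajukuzmurma*.

ajukuzmurma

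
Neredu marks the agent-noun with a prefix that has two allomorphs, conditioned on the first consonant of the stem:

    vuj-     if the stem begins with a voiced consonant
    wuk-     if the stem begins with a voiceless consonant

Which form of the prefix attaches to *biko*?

The first consonant of *biko* is /b/, which is voiced, so the prefix is vuj-.

vuj-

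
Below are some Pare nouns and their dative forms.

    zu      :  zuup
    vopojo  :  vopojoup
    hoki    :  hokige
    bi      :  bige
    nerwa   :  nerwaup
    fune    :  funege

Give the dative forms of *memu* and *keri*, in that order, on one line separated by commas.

The alternation tracks the last vowel of the stem — -ge when the last vowel of the stem is a front vowel (*hoki*, *bi*, *fune*); -up when the last vowel of the stem is a back vowel (*zu*, *vopojo*, *nerwa*).
Since the last vowel of *memu* is /u/ (a back vowel), it takes -up, giving *memuup*.
*keri* — last vowel /i/ (a front vowel) → -ge → *kerige*.

memuup, kerige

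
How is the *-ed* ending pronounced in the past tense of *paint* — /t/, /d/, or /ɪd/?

/ɪd/

The stem *paint* ends in /t/ or /d/.
The -ed suffix is realized as /ɪd/ after /t, d/; as /t/ after other voiceless consonants; and as /d/ after other voiced sounds.
So -ed on *paint* is pronounced /ɪd/.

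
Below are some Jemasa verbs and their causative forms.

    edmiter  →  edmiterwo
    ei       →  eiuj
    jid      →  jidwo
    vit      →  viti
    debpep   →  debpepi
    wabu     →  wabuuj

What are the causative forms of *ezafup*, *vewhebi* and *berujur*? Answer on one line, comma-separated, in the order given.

The pattern is voicing of the final sound: -i when the stem ends in a voiceless consonant (*vit*, *debpep*); -wo when the stem ends in a voiced consonant (*edmiter*, *jid*); -uj when the stem ends in a vowel (*ei*, *wabu*).
*ezafup* — final sound /p/ (a voiceless consonant) → -i → *ezafupi*.
*vewhebi* — final sound /i/ (a vowel) → -uj → *vewhebiuj*.
Since the final sound of *berujur* is /r/ (a voiced consonant), it takes -wo, giving *berujurwo*.

ezafupi, vewhebiuj, berujurwo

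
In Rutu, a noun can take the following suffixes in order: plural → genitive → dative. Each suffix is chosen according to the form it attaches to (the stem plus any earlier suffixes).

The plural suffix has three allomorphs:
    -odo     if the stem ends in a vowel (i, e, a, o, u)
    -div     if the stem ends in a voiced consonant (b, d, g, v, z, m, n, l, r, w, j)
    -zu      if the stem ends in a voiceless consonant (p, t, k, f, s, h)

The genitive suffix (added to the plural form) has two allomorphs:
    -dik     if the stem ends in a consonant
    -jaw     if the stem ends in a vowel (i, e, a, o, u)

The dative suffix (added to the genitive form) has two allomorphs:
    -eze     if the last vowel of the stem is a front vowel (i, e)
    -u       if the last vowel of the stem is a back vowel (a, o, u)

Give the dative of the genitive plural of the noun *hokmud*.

hokmuddivdikeze

Since the final sound of *hokmud* is /d/ (a voiced consonant), it takes -div, giving *hokmuddiv*.
The final sound of the plural form *hokmuddiv* is /v/, which is a consonant, so the genitive suffix is -dik, giving *hokmuddivdik*.
The genitive form *hokmuddivdik*: last vowel = /i/, a front vowel → -eze → *hokmuddivdikeze*.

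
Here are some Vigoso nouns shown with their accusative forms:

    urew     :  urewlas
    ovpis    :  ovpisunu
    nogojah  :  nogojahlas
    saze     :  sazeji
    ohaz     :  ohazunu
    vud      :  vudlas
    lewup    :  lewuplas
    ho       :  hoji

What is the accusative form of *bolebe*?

bolebeji

The alternation tracks the final sound of the stem — -unu when the stem ends in a sibilant (*ovpis*, *ohaz*); -las when the stem ends in a non-sibilant consonant (*urew*, *nogojah*, *vud*, *lewup*); -ji when the stem ends in a vowel (*saze*, *ho*).
Since the final sound of *bolebe* is /e/ (a vowel), it takes -ji, giving *bolebeji*.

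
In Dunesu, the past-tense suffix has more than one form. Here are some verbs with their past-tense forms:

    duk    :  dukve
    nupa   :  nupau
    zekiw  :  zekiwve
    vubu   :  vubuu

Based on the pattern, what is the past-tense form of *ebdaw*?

Looking at the final sound of each stem: -ve when the stem ends in a consonant (*duk*, *zekiw*); -u when the stem ends in a vowel (*nupa*, *vubu*).
Since the final sound of *ebdaw* is /w/ (a consonant), it takes -ve, giving *ebdawve*.

ebdawve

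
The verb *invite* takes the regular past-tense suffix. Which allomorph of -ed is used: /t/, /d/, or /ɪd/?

The stem *invite* ends in /t/ or /d/.
The -ed suffix is realized as /ɪd/ after /t, d/; as /t/ after other voiceless consonants; and as /d/ after other voiced sounds.
So -ed on *invite* is pronounced /ɪd/.

/ɪd/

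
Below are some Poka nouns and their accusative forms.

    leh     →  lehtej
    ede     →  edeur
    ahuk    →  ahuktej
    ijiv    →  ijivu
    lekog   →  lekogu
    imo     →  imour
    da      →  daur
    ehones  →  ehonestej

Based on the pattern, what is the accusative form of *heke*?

Looking at the final sound of each stem: -tej when the stem ends in a voiceless consonant (*leh*, *ahuk*, *ehones*); -u when the stem ends in a voiced consonant (*ijiv*, *lekog*); -ur when the stem ends in a vowel (*ede*, *imo*, *da*).
*heke* — final sound /e/ (a vowel) → -ur → *hekeur*.

hekeur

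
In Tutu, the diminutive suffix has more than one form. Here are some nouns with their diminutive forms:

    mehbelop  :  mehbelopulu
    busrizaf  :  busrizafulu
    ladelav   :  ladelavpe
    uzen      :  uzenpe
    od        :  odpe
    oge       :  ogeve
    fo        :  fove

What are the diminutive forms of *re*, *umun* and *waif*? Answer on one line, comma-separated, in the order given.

The pattern is voicing of the final sound: -ulu when the stem ends in a voiceless consonant (*mehbelop*, *busrizaf*); -pe when the stem ends in a voiced consonant (*ladelav*, *uzen*, *od*); -ve when the stem ends in a vowel (*oge*, *fo*).
The final sound of *re* is /e/, which is a vowel, so the suffix is -ve, giving *reve*.
*umun* — final sound /n/ (a voiced consonant) → -pe → *umunpe*.
*waif* — final sound /f/ (a voiceless consonant) → -ulu → *waifulu*.

reve, umunpe, waifulu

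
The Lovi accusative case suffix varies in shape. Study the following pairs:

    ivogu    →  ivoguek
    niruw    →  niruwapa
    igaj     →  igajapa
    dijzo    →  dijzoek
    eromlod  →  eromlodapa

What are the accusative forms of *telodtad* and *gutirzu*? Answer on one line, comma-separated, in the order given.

The suffix is conditioned by the final sound: -apa when the stem ends in a consonant (*niruw*, *igaj*, *eromlod*); -ek when the stem ends in a vowel (*ivogu*, *dijzo*).
Since the final sound of *telodtad* is /d/ (a consonant), it takes -apa, giving *telodtadapa*.
Since the final sound of *gutirzu* is /u/ (a vowel), it takes -ek, giving *gutirzuek*.

telodtadapa, gutirzuek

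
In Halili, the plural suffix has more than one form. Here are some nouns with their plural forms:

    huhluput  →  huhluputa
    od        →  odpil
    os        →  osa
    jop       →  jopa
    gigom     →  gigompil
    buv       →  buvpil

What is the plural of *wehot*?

Looking at the final consonant of each stem: -a when the stem ends in a voiceless consonant (*huhluput*, *os*, *jop*); -pil when the stem ends in a voiced consonant (*od*, *gigom*, *buv*).
*wehot*: final consonant = /t/, voiceless → -a → *wehota*.

wehota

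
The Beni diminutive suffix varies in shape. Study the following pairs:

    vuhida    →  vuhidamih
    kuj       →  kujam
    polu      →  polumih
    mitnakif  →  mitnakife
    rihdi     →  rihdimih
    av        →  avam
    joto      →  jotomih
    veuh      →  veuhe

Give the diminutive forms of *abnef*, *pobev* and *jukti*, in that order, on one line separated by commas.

abnefe, pobevam, juktimih

The alternation tracks the final sound of the stem — -e when the stem ends in a voiceless consonant (*mitnakif*, *veuh*); -am when the stem ends in a voiced consonant (*kuj*, *av*); -mih when the stem ends in a vowel (*vuhida*, *polu*, *rihdi*, *joto*).
*abnef* — final sound /f/ (a voiceless consonant) → -e → *abnefe*.
*pobev*: final sound = /v/, a voiced consonant → -am → *pobevam*.
*jukti*: final sound = /i/, a vowel → -mih → *juktimih*.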